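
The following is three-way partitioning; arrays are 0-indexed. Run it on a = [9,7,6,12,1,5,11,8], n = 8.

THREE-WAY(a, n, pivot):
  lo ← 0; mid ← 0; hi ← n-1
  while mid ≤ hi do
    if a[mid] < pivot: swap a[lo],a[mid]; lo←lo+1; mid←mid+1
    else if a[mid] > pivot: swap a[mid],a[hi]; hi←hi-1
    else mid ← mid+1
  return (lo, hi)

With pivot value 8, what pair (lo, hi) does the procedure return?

(4, 4)

lo=0 mid=0 hi=7
9>8: swap(0,7), hi=6 ⇒ [8,7,6,12,1,5,11,9]
8=8: mid=1
7<8: swap(0,1), lo=1 mid=2 ⇒ [7,8,6,12,1,5,11,9]
6<8: swap(1,2), lo=2 mid=3 ⇒ [7,6,8,12,1,5,11,9]
12>8: swap(3,6), hi=5 ⇒ [7,6,8,11,1,5,12,9]
11>8: swap(3,5), hi=4 ⇒ [7,6,8,5,1,11,12,9]
5<8: swap(2,3), lo=3 mid=4 ⇒ [7,6,5,8,1,11,12,9]
1<8: swap(3,4), lo=4 mid=5 ⇒ [7,6,5,1,8,11,12,9]
done. lo=4 hi=4; a=[7,6,5,1,8,11,12,9]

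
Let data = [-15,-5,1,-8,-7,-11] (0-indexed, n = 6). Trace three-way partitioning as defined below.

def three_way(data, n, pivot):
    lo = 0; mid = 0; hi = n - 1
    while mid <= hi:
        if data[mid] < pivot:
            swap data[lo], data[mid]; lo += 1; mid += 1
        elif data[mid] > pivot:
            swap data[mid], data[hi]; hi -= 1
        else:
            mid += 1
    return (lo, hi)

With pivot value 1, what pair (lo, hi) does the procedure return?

pivot = 1; lo=0, mid=0, hi=5
data[mid]=-15<1: swap data[0],data[0]; lo=1,mid=1 → [-15,-5,1,-8,-7,-11]
data[mid]=-5<1: swap data[1],data[1]; lo=2,mid=2 → [-15,-5,1,-8,-7,-11]
data[mid]=1=1: mid=3
data[mid]=-8<1: swap data[2],data[3]; lo=3,mid=4 → [-15,-5,-8,1,-7,-11]
data[mid]=-7<1: swap data[3],data[4]; lo=4,mid=5 → [-15,-5,-8,-7,1,-11]
data[mid]=-11<1: swap data[4],data[5]; lo=5,mid=6 → [-15,-5,-8,-7,-11,1]
end: lo=5, hi=5; data = [-15,-5,-8,-7,-11,1]

(5, 5)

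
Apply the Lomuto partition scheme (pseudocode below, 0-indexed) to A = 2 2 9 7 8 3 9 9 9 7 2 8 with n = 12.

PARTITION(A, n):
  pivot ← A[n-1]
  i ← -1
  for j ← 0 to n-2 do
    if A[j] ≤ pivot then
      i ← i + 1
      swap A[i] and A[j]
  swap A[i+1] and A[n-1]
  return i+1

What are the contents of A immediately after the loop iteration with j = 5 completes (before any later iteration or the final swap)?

pivot = A[11] = 8; i = -1
j=0: A[0]=2 ≤ 8 → i=0, swap A[0],A[0] (no change) → 2 2 9 7 8 3 9 9 9 7 2 8
j=1: A[1]=2 ≤ 8 → i=1, swap A[1],A[1] (no change) → 2 2 9 7 8 3 9 9 9 7 2 8
j=2: A[2]=9 > 8 → no swap
j=3: A[3]=7 ≤ 8 → i=2, swap A[2],A[3] → 2 2 7 9 8 3 9 9 9 7 2 8
j=4: A[4]=8 ≤ 8 → i=3, swap A[3],A[4] → 2 2 7 8 9 3 9 9 9 7 2 8
j=5: A[5]=3 ≤ 8 → i=4, swap A[4],A[5] → 2 2 7 8 3 9 9 9 9 7 2 8
(after j=5) A = 2 2 7 8 3 9 9 9 9 7 2 8

2 2 7 8 3 9 9 9 9 7 2 8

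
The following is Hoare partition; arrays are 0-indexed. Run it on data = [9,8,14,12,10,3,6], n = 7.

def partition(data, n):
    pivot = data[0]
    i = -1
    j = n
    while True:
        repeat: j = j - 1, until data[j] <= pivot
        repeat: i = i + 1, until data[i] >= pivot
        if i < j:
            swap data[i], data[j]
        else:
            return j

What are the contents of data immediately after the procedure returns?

[6,8,3,12,10,14,9]

pivot=9
j stops at 6 (6), i stops at 0 (9); swap ⇒ [6,8,14,12,10,3,9]
j stops at 5 (3), i stops at 2 (14); swap ⇒ [6,8,3,12,10,14,9]
j stops at 2, i stops at 3; i≥j ⇒ return 2. data=[6,8,3,12,10,14,9]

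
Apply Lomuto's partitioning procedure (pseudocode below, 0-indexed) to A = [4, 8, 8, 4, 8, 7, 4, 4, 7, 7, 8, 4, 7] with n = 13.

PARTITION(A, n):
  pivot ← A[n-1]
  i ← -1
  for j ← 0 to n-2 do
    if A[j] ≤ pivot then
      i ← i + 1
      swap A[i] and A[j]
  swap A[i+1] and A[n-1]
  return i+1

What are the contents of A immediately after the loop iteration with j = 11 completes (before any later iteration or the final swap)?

[4, 4, 7, 4, 4, 7, 7, 4, 8, 8, 8, 8, 7]

pivot = A[12] = 7; i = -1
j=0: A[0]=4 ≤ 7 → i=0, swap A[0],A[0] (no change) → [4, 8, 8, 4, 8, 7, 4, 4, 7, 7, 8, 4, 7]
j=1: A[1]=8 > 7 → no swap
j=2: A[2]=8 > 7 → no swap
j=3: A[3]=4 ≤ 7 → i=1, swap A[1],A[3] → [4, 4, 8, 8, 8, 7, 4, 4, 7, 7, 8, 4, 7]
j=4: A[4]=8 > 7 → no swap
j=5: A[5]=7 ≤ 7 → i=2, swap A[2],A[5] → [4, 4, 7, 8, 8, 8, 4, 4, 7, 7, 8, 4, 7]
j=6: A[6]=4 ≤ 7 → i=3, swap A[3],A[6] → [4, 4, 7, 4, 8, 8, 8, 4, 7, 7, 8, 4, 7]
j=7: A[7]=4 ≤ 7 → i=4, swap A[4],A[7] → [4, 4, 7, 4, 4, 8, 8, 8, 7, 7, 8, 4, 7]
j=8: A[8]=7 ≤ 7 → i=5, swap A[5],A[8] → [4, 4, 7, 4, 4, 7, 8, 8, 8, 7, 8, 4, 7]
j=9: A[9]=7 ≤ 7 → i=6, swap A[6],A[9] → [4, 4, 7, 4, 4, 7, 7, 8, 8, 8, 8, 4, 7]
j=10: A[10]=8 > 7 → no swap
j=11: A[11]=4 ≤ 7 → i=7, swap A[7],A[11] → [4, 4, 7, 4, 4, 7, 7, 4, 8, 8, 8, 8, 7]
(after j=11) A = [4, 4, 7, 4, 4, 7, 7, 4, 8, 8, 8, 8, 7]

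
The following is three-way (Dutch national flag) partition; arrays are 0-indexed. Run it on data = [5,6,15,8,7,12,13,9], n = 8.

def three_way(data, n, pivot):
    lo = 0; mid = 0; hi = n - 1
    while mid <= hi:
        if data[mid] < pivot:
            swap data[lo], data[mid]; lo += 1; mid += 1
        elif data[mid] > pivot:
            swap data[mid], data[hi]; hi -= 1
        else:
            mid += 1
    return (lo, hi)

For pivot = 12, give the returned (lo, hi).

(5, 5)

pivot = 12; lo=0, mid=0, hi=7
data[mid]=5<12: swap data[0],data[0]; lo=1,mid=1 → [5,6,15,8,7,12,13,9]
data[mid]=6<12: swap data[1],data[1]; lo=2,mid=2 → [5,6,15,8,7,12,13,9]
data[mid]=15>12: swap data[2],data[7]; hi=6 → [5,6,9,8,7,12,13,15]
data[mid]=9<12: swap data[2],data[2]; lo=3,mid=3 → [5,6,9,8,7,12,13,15]
data[mid]=8<12: swap data[3],data[3]; lo=4,mid=4 → [5,6,9,8,7,12,13,15]
data[mid]=7<12: swap data[4],data[4]; lo=5,mid=5 → [5,6,9,8,7,12,13,15]
data[mid]=12=12: mid=6
data[mid]=13>12: swap data[6],data[6]; hi=5 → [5,6,9,8,7,12,13,15]
end: lo=5, hi=5; data = [5,6,9,8,7,12,13,15]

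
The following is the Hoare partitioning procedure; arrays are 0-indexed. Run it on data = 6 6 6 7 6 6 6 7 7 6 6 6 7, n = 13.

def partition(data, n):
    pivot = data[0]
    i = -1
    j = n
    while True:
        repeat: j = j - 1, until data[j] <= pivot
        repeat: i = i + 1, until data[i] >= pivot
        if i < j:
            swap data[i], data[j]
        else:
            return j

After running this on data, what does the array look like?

6 6 6 6 6 6 7 7 7 6 6 6 7

pivot = data[0] = 6; i = -1, j = 13
j→11 (data[11]=6≤6), i→0 (data[0]=6≥6); i<j, swap → 6 6 6 7 6 6 6 7 7 6 6 6 7
j→10 (data[10]=6≤6), i→1 (data[1]=6≥6); i<j, swap → 6 6 6 7 6 6 6 7 7 6 6 6 7
j→9 (data[9]=6≤6), i→2 (data[2]=6≥6); i<j, swap → 6 6 6 7 6 6 6 7 7 6 6 6 7
j→6 (data[6]=6≤6), i→3 (data[3]=7≥6); i<j, swap → 6 6 6 6 6 6 7 7 7 6 6 6 7
j→5 (data[5]=6≤6), i→4 (data[4]=6≥6); i<j, swap → 6 6 6 6 6 6 7 7 7 6 6 6 7
j→4, i→5; i≥j, return j=4. data = 6 6 6 6 6 6 7 7 7 6 6 6 7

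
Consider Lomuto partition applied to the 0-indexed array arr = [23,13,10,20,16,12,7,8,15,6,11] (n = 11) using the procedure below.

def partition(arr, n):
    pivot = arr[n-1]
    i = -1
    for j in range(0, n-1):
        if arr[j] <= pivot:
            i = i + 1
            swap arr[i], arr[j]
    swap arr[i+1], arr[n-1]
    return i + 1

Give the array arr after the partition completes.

pivot = arr[10] = 11; i = -1
j=0: arr[0]=23 > 11 → no swap
j=1: arr[1]=13 > 11 → no swap
j=2: arr[2]=10 ≤ 11 → i=0, swap arr[0],arr[2] → [10,13,23,20,16,12,7,8,15,6,11]
j=3: arr[3]=20 > 11 → no swap
j=4: arr[4]=16 > 11 → no swap
j=5: arr[5]=12 > 11 → no swap
j=6: arr[6]=7 ≤ 11 → i=1, swap arr[1],arr[6] → [10,7,23,20,16,12,13,8,15,6,11]
j=7: arr[7]=8 ≤ 11 → i=2, swap arr[2],arr[7] → [10,7,8,20,16,12,13,23,15,6,11]
j=8: arr[8]=15 > 11 → no swap
j=9: arr[9]=6 ≤ 11 → i=3, swap arr[3],arr[9] → [10,7,8,6,16,12,13,23,15,20,11]
final swap arr[4],arr[10] → [10,7,8,6,11,12,13,23,15,20,16]; return 4

[10,7,8,6,11,12,13,23,15,20,16]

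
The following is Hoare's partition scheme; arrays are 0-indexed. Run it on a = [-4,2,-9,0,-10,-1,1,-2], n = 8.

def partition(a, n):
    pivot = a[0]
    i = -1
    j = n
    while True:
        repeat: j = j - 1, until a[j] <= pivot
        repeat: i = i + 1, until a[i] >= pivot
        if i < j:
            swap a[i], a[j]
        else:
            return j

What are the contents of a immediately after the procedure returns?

pivot = a[0] = -4; i = -1, j = 8
j→4 (a[4]=-10≤-4), i→0 (a[0]=-4≥-4); i<j, swap → [-10,2,-9,0,-4,-1,1,-2]
j→2 (a[2]=-9≤-4), i→1 (a[1]=2≥-4); i<j, swap → [-10,-9,2,0,-4,-1,1,-2]
j→1, i→2; i≥j, return j=1. a = [-10,-9,2,0,-4,-1,1,-2]

[-10,-9,2,0,-4,-1,1,-2]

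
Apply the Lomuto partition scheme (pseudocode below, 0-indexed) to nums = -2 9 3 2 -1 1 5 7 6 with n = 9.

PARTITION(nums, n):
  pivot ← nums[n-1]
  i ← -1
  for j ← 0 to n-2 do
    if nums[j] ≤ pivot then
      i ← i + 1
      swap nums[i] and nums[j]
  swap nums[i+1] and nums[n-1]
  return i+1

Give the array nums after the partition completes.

-2 3 2 -1 1 5 6 7 9

pivot=6, i=-1
j=0: -2≤6, i=0, swap(0,0) ⇒ -2 9 3 2 -1 1 5 7 6
j=1: 9>6, skip
j=2: 3≤6, i=1, swap(1,2) ⇒ -2 3 9 2 -1 1 5 7 6
j=3: 2≤6, i=2, swap(2,3) ⇒ -2 3 2 9 -1 1 5 7 6
j=4: -1≤6, i=3, swap(3,4) ⇒ -2 3 2 -1 9 1 5 7 6
j=5: 1≤6, i=4, swap(4,5) ⇒ -2 3 2 -1 1 9 5 7 6
j=6: 5≤6, i=5, swap(5,6) ⇒ -2 3 2 -1 1 5 9 7 6
j=7: 7>6, skip
swap(6,8) ⇒ -2 3 2 -1 1 5 6 7 9; return 6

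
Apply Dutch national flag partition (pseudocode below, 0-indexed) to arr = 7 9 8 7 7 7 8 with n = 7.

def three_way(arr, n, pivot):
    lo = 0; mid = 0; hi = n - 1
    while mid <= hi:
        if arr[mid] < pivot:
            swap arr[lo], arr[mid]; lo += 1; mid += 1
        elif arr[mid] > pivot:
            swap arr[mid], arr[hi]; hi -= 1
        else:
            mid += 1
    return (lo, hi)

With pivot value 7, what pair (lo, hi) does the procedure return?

(0, 3)

pivot = 7; lo=0, mid=0, hi=6
arr[mid]=7=7: mid=1
arr[mid]=9>7: swap arr[1],arr[6]; hi=5 → 7 8 8 7 7 7 9
arr[mid]=8>7: swap arr[1],arr[5]; hi=4 → 7 7 8 7 7 8 9
arr[mid]=7=7: mid=2
arr[mid]=8>7: swap arr[2],arr[4]; hi=3 → 7 7 7 7 8 8 9
arr[mid]=7=7: mid=3
arr[mid]=7=7: mid=4
end: lo=0, hi=3; arr = 7 7 7 7 8 8 9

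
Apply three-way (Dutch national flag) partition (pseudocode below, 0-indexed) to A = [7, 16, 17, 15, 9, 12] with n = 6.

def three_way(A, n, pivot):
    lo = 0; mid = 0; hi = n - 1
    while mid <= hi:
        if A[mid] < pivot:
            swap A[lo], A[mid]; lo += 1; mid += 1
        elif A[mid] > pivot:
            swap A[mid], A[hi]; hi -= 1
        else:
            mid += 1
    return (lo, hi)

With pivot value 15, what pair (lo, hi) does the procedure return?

(3, 3)

lo=0 mid=0 hi=5
7<15: swap(0,0), lo=1 mid=1 ⇒ [7, 16, 17, 15, 9, 12]
16>15: swap(1,5), hi=4 ⇒ [7, 12, 17, 15, 9, 16]
12<15: swap(1,1), lo=2 mid=2 ⇒ [7, 12, 17, 15, 9, 16]
17>15: swap(2,4), hi=3 ⇒ [7, 12, 9, 15, 17, 16]
9<15: swap(2,2), lo=3 mid=3 ⇒ [7, 12, 9, 15, 17, 16]
15=15: mid=4
done. lo=3 hi=3; A=[7, 12, 9, 15, 17, 16]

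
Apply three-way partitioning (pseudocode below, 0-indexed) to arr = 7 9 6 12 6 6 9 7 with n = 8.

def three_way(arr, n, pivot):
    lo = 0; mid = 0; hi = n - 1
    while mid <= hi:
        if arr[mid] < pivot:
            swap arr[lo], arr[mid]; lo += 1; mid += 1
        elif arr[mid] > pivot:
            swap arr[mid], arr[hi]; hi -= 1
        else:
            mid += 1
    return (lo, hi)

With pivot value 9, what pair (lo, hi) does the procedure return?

(5, 6)

pivot = 9; lo=0, mid=0, hi=7
arr[mid]=7<9: swap arr[0],arr[0]; lo=1,mid=1 → 7 9 6 12 6 6 9 7
arr[mid]=9=9: mid=2
arr[mid]=6<9: swap arr[1],arr[2]; lo=2,mid=3 → 7 6 9 12 6 6 9 7
arr[mid]=12>9: swap arr[3],arr[7]; hi=6 → 7 6 9 7 6 6 9 12
arr[mid]=7<9: swap arr[2],arr[3]; lo=3,mid=4 → 7 6 7 9 6 6 9 12
arr[mid]=6<9: swap arr[3],arr[4]; lo=4,mid=5 → 7 6 7 6 9 6 9 12
arr[mid]=6<9: swap arr[4],arr[5]; lo=5,mid=6 → 7 6 7 6 6 9 9 12
arr[mid]=9=9: mid=7
end: lo=5, hi=6; arr = 7 6 7 6 6 9 9 12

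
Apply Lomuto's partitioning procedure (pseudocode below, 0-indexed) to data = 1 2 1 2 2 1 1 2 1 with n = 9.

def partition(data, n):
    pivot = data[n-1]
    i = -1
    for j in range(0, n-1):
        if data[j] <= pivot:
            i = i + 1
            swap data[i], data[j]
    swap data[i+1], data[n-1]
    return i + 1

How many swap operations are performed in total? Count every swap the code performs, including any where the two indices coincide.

pivot=1, i=-1
j=0: 1≤1, i=0, swap(0,0) ⇒ 1 2 1 2 2 1 1 2 1
j=1: 2>1, skip
j=2: 1≤1, i=1, swap(1,2) ⇒ 1 1 2 2 2 1 1 2 1
j=3: 2>1, skip
j=4: 2>1, skip
j=5: 1≤1, i=2, swap(2,5) ⇒ 1 1 1 2 2 2 1 2 1
j=6: 1≤1, i=3, swap(3,6) ⇒ 1 1 1 1 2 2 2 2 1
j=7: 2>1, skip
swap(4,8) ⇒ 1 1 1 1 1 2 2 2 2; return 4

5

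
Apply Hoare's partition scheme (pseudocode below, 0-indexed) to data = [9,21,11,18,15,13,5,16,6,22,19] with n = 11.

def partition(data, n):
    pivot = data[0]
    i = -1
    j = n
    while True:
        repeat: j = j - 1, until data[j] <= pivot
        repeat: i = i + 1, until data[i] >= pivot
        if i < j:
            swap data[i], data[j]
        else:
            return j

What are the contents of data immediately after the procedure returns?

pivot=9
j stops at 8 (6), i stops at 0 (9); swap ⇒ [6,21,11,18,15,13,5,16,9,22,19]
j stops at 6 (5), i stops at 1 (21); swap ⇒ [6,5,11,18,15,13,21,16,9,22,19]
j stops at 1, i stops at 2; i≥j ⇒ return 1. data=[6,5,11,18,15,13,21,16,9,22,19]

[6,5,11,18,15,13,21,16,9,22,19]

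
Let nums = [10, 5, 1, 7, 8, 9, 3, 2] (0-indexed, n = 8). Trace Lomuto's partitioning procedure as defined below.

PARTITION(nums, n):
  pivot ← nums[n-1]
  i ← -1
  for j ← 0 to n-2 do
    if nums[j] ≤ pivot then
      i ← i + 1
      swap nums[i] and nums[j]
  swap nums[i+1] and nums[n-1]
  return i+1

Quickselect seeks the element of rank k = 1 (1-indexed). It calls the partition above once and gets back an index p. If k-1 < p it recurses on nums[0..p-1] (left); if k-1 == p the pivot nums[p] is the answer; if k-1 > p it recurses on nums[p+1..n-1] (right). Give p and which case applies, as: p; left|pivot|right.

pivot=2, i=-1
j=0: 10>2, skip
j=1: 5>2, skip
j=2: 1≤2, i=0, swap(0,2) ⇒ [1, 5, 10, 7, 8, 9, 3, 2]
j=3: 7>2, skip
j=4: 8>2, skip
j=5: 9>2, skip
j=6: 3>2, skip
swap(1,7) ⇒ [1, 2, 10, 7, 8, 9, 3, 5]; return 1
p = 1; k-1 = 0 < 1 ⇒ left

1; left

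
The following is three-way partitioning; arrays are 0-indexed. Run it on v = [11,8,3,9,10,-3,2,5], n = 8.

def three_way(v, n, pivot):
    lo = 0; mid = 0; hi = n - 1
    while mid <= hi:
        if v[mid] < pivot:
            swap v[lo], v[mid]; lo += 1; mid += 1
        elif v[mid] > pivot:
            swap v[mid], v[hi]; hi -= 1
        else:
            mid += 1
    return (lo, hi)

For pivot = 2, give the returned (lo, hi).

(1, 1)

lo=0 mid=0 hi=7
11>2: swap(0,7), hi=6 ⇒ [5,8,3,9,10,-3,2,11]
5>2: swap(0,6), hi=5 ⇒ [2,8,3,9,10,-3,5,11]
2=2: mid=1
8>2: swap(1,5), hi=4 ⇒ [2,-3,3,9,10,8,5,11]
-3<2: swap(0,1), lo=1 mid=2 ⇒ [-3,2,3,9,10,8,5,11]
3>2: swap(2,4), hi=3 ⇒ [-3,2,10,9,3,8,5,11]
10>2: swap(2,3), hi=2 ⇒ [-3,2,9,10,3,8,5,11]
9>2: swap(2,2), hi=1 ⇒ [-3,2,9,10,3,8,5,11]
done. lo=1 hi=1; v=[-3,2,9,10,3,8,5,11]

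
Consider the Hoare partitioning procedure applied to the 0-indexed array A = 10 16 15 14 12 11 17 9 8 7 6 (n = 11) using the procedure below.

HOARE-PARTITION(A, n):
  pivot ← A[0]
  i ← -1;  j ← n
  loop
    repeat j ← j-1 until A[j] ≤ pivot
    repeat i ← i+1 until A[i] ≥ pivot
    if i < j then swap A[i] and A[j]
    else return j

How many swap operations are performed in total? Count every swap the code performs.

pivot=10
j stops at 10 (6), i stops at 0 (10); swap ⇒ 6 16 15 14 12 11 17 9 8 7 10
j stops at 9 (7), i stops at 1 (16); swap ⇒ 6 7 15 14 12 11 17 9 8 16 10
j stops at 8 (8), i stops at 2 (15); swap ⇒ 6 7 8 14 12 11 17 9 15 16 10
j stops at 7 (9), i stops at 3 (14); swap ⇒ 6 7 8 9 12 11 17 14 15 16 10
j stops at 3, i stops at 4; i≥j ⇒ return 3. A=6 7 8 9 12 11 17 14 15 16 10

4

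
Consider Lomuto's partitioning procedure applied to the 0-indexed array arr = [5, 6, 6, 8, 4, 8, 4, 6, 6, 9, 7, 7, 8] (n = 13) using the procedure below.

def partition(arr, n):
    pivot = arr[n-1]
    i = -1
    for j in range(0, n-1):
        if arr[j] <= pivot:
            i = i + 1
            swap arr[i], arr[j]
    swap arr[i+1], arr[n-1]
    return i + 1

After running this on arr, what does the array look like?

[5, 6, 6, 8, 4, 8, 4, 6, 6, 7, 7, 8, 9]

pivot = arr[12] = 8; i = -1
j=0: arr[0]=5 ≤ 8 → i=0, swap arr[0],arr[0] (no change) → [5, 6, 6, 8, 4, 8, 4, 6, 6, 9, 7, 7, 8]
j=1: arr[1]=6 ≤ 8 → i=1, swap arr[1],arr[1] (no change) → [5, 6, 6, 8, 4, 8, 4, 6, 6, 9, 7, 7, 8]
j=2: arr[2]=6 ≤ 8 → i=2, swap arr[2],arr[2] (no change) → [5, 6, 6, 8, 4, 8, 4, 6, 6, 9, 7, 7, 8]
j=3: arr[3]=8 ≤ 8 → i=3, swap arr[3],arr[3] (no change) → [5, 6, 6, 8, 4, 8, 4, 6, 6, 9, 7, 7, 8]
j=4: arr[4]=4 ≤ 8 → i=4, swap arr[4],arr[4] (no change) → [5, 6, 6, 8, 4, 8, 4, 6, 6, 9, 7, 7, 8]
j=5: arr[5]=8 ≤ 8 → i=5, swap arr[5],arr[5] (no change) → [5, 6, 6, 8, 4, 8, 4, 6, 6, 9, 7, 7, 8]
j=6: arr[6]=4 ≤ 8 → i=6, swap arr[6],arr[6] (no change) → [5, 6, 6, 8, 4, 8, 4, 6, 6, 9, 7, 7, 8]
j=7: arr[7]=6 ≤ 8 → i=7, swap arr[7],arr[7] (no change) → [5, 6, 6, 8, 4, 8, 4, 6, 6, 9, 7, 7, 8]
j=8: arr[8]=6 ≤ 8 → i=8, swap arr[8],arr[8] (no change) → [5, 6, 6, 8, 4, 8, 4, 6, 6, 9, 7, 7, 8]
j=9: arr[9]=9 > 8 → no swap
j=10: arr[10]=7 ≤ 8 → i=9, swap arr[9],arr[10] → [5, 6, 6, 8, 4, 8, 4, 6, 6, 7, 9, 7, 8]
j=11: arr[11]=7 ≤ 8 → i=10, swap arr[10],arr[11] → [5, 6, 6, 8, 4, 8, 4, 6, 6, 7, 7, 9, 8]
final swap arr[11],arr[12] → [5, 6, 6, 8, 4, 8, 4, 6, 6, 7, 7, 8, 9]; return 11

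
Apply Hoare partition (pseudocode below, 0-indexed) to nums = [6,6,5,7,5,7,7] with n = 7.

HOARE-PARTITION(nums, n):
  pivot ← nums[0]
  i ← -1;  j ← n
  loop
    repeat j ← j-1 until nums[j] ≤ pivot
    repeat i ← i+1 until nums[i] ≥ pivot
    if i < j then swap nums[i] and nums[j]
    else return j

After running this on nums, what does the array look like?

[5,5,6,7,6,7,7]

pivot = nums[0] = 6; i = -1, j = 7
j→4 (nums[4]=5≤6), i→0 (nums[0]=6≥6); i<j, swap → [5,6,5,7,6,7,7]
j→2 (nums[2]=5≤6), i→1 (nums[1]=6≥6); i<j, swap → [5,5,6,7,6,7,7]
j→1, i→2; i≥j, return j=1. nums = [5,5,6,7,6,7,7]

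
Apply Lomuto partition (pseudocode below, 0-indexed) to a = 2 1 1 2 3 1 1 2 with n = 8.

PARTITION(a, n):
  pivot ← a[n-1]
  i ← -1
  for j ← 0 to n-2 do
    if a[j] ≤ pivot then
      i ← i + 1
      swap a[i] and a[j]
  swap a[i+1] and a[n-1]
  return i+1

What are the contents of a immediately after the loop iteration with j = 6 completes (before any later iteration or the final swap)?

2 1 1 2 1 1 3 2

pivot = a[7] = 2; i = -1
j=0: a[0]=2 ≤ 2 → i=0, swap a[0],a[0] (no change) → 2 1 1 2 3 1 1 2
j=1: a[1]=1 ≤ 2 → i=1, swap a[1],a[1] (no change) → 2 1 1 2 3 1 1 2
j=2: a[2]=1 ≤ 2 → i=2, swap a[2],a[2] (no change) → 2 1 1 2 3 1 1 2
j=3: a[3]=2 ≤ 2 → i=3, swap a[3],a[3] (no change) → 2 1 1 2 3 1 1 2
j=4: a[4]=3 > 2 → no swap
j=5: a[5]=1 ≤ 2 → i=4, swap a[4],a[5] → 2 1 1 2 1 3 1 2
j=6: a[6]=1 ≤ 2 → i=5, swap a[5],a[6] → 2 1 1 2 1 1 3 2
(after j=6) a = 2 1 1 2 1 1 3 2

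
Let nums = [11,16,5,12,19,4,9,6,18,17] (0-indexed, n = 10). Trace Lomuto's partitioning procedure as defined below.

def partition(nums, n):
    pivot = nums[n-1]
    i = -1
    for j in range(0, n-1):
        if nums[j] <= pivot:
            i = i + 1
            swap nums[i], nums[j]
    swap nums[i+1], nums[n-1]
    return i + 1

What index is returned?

7

pivot=17, i=-1
j=0: 11≤17, i=0, swap(0,0) ⇒ [11,16,5,12,19,4,9,6,18,17]
j=1: 16≤17, i=1, swap(1,1) ⇒ [11,16,5,12,19,4,9,6,18,17]
j=2: 5≤17, i=2, swap(2,2) ⇒ [11,16,5,12,19,4,9,6,18,17]
j=3: 12≤17, i=3, swap(3,3) ⇒ [11,16,5,12,19,4,9,6,18,17]
j=4: 19>17, skip
j=5: 4≤17, i=4, swap(4,5) ⇒ [11,16,5,12,4,19,9,6,18,17]
j=6: 9≤17, i=5, swap(5,6) ⇒ [11,16,5,12,4,9,19,6,18,17]
j=7: 6≤17, i=6, swap(6,7) ⇒ [11,16,5,12,4,9,6,19,18,17]
j=8: 18>17, skip
swap(7,9) ⇒ [11,16,5,12,4,9,6,17,18,19]; return 7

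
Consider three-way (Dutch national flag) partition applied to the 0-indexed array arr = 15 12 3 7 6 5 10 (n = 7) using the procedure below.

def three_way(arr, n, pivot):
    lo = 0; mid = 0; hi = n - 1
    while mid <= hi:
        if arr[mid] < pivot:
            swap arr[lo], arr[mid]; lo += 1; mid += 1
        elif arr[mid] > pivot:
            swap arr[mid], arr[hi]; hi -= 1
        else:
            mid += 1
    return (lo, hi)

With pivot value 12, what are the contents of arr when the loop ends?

pivot = 12; lo=0, mid=0, hi=6
arr[mid]=15>12: swap arr[0],arr[6]; hi=5 → 10 12 3 7 6 5 15
arr[mid]=10<12: swap arr[0],arr[0]; lo=1,mid=1 → 10 12 3 7 6 5 15
arr[mid]=12=12: mid=2
arr[mid]=3<12: swap arr[1],arr[2]; lo=2,mid=3 → 10 3 12 7 6 5 15
arr[mid]=7<12: swap arr[2],arr[3]; lo=3,mid=4 → 10 3 7 12 6 5 15
arr[mid]=6<12: swap arr[3],arr[4]; lo=4,mid=5 → 10 3 7 6 12 5 15
arr[mid]=5<12: swap arr[4],arr[5]; lo=5,mid=6 → 10 3 7 6 5 12 15
end: lo=5, hi=5; arr = 10 3 7 6 5 12 15

10 3 7 6 5 12 15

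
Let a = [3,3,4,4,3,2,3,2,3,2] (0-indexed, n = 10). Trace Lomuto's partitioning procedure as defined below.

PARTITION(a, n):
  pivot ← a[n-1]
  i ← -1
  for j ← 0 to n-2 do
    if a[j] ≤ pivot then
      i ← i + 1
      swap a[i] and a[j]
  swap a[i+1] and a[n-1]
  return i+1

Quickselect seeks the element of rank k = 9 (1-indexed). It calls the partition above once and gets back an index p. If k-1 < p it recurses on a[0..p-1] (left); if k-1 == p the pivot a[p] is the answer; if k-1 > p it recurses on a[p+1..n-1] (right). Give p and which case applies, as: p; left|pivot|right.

pivot=2, i=-1
j=0: 3>2, skip
j=1: 3>2, skip
j=2: 4>2, skip
j=3: 4>2, skip
j=4: 3>2, skip
j=5: 2≤2, i=0, swap(0,5) ⇒ [2,3,4,4,3,3,3,2,3,2]
j=6: 3>2, skip
j=7: 2≤2, i=1, swap(1,7) ⇒ [2,2,4,4,3,3,3,3,3,2]
j=8: 3>2, skip
swap(2,9) ⇒ [2,2,2,4,3,3,3,3,3,4]; return 2
p = 2; k-1 = 8 > 2 ⇒ right

2; right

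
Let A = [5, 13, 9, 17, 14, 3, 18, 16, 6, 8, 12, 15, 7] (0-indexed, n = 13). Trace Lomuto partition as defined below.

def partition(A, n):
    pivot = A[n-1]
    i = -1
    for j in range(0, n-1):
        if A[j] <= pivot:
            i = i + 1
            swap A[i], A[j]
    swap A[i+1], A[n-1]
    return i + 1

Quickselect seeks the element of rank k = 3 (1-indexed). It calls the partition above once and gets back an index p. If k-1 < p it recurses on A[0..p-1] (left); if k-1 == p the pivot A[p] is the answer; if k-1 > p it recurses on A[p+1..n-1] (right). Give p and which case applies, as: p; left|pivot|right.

3; left

pivot = A[12] = 7; i = -1
j=0: A[0]=5 ≤ 7 → i=0, swap A[0],A[0] (no change) → [5, 13, 9, 17, 14, 3, 18, 16, 6, 8, 12, 15, 7]
j=1: A[1]=13 > 7 → no swap
j=2: A[2]=9 > 7 → no swap
j=3: A[3]=17 > 7 → no swap
j=4: A[4]=14 > 7 → no swap
j=5: A[5]=3 ≤ 7 → i=1, swap A[1],A[5] → [5, 3, 9, 17, 14, 13, 18, 16, 6, 8, 12, 15, 7]
j=6: A[6]=18 > 7 → no swap
j=7: A[7]=16 > 7 → no swap
j=8: A[8]=6 ≤ 7 → i=2, swap A[2],A[8] → [5, 3, 6, 17, 14, 13, 18, 16, 9, 8, 12, 15, 7]
j=9: A[9]=8 > 7 → no swap
j=10: A[10]=12 > 7 → no swap
j=11: A[11]=15 > 7 → no swap
final swap A[3],A[12] → [5, 3, 6, 7, 14, 13, 18, 16, 9, 8, 12, 15, 17]; return 3
p = 3; k-1 = 2 < 3 ⇒ left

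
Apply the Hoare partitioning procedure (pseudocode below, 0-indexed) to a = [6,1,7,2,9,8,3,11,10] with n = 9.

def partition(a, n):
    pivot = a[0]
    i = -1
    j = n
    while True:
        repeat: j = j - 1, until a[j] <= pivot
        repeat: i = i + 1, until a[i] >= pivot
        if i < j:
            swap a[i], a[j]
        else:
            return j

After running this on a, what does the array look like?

[3,1,2,7,9,8,6,11,10]

pivot = a[0] = 6; i = -1, j = 9
j→6 (a[6]=3≤6), i→0 (a[0]=6≥6); i<j, swap → [3,1,7,2,9,8,6,11,10]
j→3 (a[3]=2≤6), i→2 (a[2]=7≥6); i<j, swap → [3,1,2,7,9,8,6,11,10]
j→2, i→3; i≥j, return j=2. a = [3,1,2,7,9,8,6,11,10]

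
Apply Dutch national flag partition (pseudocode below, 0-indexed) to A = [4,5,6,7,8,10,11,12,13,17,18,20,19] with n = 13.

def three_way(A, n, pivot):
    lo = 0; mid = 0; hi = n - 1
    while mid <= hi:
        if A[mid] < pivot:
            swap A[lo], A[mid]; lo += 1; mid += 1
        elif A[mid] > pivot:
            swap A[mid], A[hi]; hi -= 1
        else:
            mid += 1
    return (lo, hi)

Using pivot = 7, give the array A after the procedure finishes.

[4,5,6,7,10,11,12,13,17,18,20,19,8]

pivot = 7; lo=0, mid=0, hi=12
A[mid]=4<7: swap A[0],A[0]; lo=1,mid=1 → [4,5,6,7,8,10,11,12,13,17,18,20,19]
A[mid]=5<7: swap A[1],A[1]; lo=2,mid=2 → [4,5,6,7,8,10,11,12,13,17,18,20,19]
A[mid]=6<7: swap A[2],A[2]; lo=3,mid=3 → [4,5,6,7,8,10,11,12,13,17,18,20,19]
A[mid]=7=7: mid=4
A[mid]=8>7: swap A[4],A[12]; hi=11 → [4,5,6,7,19,10,11,12,13,17,18,20,8]
A[mid]=19>7: swap A[4],A[11]; hi=10 → [4,5,6,7,20,10,11,12,13,17,18,19,8]
A[mid]=20>7: swap A[4],A[10]; hi=9 → [4,5,6,7,18,10,11,12,13,17,20,19,8]
A[mid]=18>7: swap A[4],A[9]; hi=8 → [4,5,6,7,17,10,11,12,13,18,20,19,8]
A[mid]=17>7: swap A[4],A[8]; hi=7 → [4,5,6,7,13,10,11,12,17,18,20,19,8]
A[mid]=13>7: swap A[4],A[7]; hi=6 → [4,5,6,7,12,10,11,13,17,18,20,19,8]
A[mid]=12>7: swap A[4],A[6]; hi=5 → [4,5,6,7,11,10,12,13,17,18,20,19,8]
A[mid]=11>7: swap A[4],A[5]; hi=4 → [4,5,6,7,10,11,12,13,17,18,20,19,8]
A[mid]=10>7: swap A[4],A[4]; hi=3 → [4,5,6,7,10,11,12,13,17,18,20,19,8]
end: lo=3, hi=3; A = [4,5,6,7,10,11,12,13,17,18,20,19,8]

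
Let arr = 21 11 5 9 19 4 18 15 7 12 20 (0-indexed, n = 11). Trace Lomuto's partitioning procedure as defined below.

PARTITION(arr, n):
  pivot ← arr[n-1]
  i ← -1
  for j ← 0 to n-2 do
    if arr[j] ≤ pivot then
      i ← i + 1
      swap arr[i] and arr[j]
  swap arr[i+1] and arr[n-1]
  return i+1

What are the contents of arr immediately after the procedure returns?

pivot = arr[10] = 20; i = -1
j=0: arr[0]=21 > 20 → no swap
j=1: arr[1]=11 ≤ 20 → i=0, swap arr[0],arr[1] → 11 21 5 9 19 4 18 15 7 12 20
j=2: arr[2]=5 ≤ 20 → i=1, swap arr[1],arr[2] → 11 5 21 9 19 4 18 15 7 12 20
j=3: arr[3]=9 ≤ 20 → i=2, swap arr[2],arr[3] → 11 5 9 21 19 4 18 15 7 12 20
j=4: arr[4]=19 ≤ 20 → i=3, swap arr[3],arr[4] → 11 5 9 19 21 4 18 15 7 12 20
j=5: arr[5]=4 ≤ 20 → i=4, swap arr[4],arr[5] → 11 5 9 19 4 21 18 15 7 12 20
j=6: arr[6]=18 ≤ 20 → i=5, swap arr[5],arr[6] → 11 5 9 19 4 18 21 15 7 12 20
j=7: arr[7]=15 ≤ 20 → i=6, swap arr[6],arr[7] → 11 5 9 19 4 18 15 21 7 12 20
j=8: arr[8]=7 ≤ 20 → i=7, swap arr[7],arr[8] → 11 5 9 19 4 18 15 7 21 12 20
j=9: arr[9]=12 ≤ 20 → i=8, swap arr[8],arr[9] → 11 5 9 19 4 18 15 7 12 21 20
final swap arr[9],arr[10] → 11 5 9 19 4 18 15 7 12 20 21; return 9

11 5 9 19 4 18 15 7 12 20 21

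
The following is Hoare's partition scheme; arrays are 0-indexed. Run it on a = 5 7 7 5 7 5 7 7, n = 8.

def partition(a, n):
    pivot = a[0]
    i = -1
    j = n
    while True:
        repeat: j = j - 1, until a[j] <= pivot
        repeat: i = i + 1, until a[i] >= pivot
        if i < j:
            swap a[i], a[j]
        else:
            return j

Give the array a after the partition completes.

pivot = a[0] = 5; i = -1, j = 8
j→5 (a[5]=5≤5), i→0 (a[0]=5≥5); i<j, swap → 5 7 7 5 7 5 7 7
j→3 (a[3]=5≤5), i→1 (a[1]=7≥5); i<j, swap → 5 5 7 7 7 5 7 7
j→1, i→2; i≥j, return j=1. a = 5 5 7 7 7 5 7 7

5 5 7 7 7 5 7 7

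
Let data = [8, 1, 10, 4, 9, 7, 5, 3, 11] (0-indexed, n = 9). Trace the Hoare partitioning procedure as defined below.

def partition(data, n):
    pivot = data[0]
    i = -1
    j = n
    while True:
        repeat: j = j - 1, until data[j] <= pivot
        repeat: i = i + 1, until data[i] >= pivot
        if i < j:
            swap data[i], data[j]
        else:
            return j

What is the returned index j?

4

pivot=8
j stops at 7 (3), i stops at 0 (8); swap ⇒ [3, 1, 10, 4, 9, 7, 5, 8, 11]
j stops at 6 (5), i stops at 2 (10); swap ⇒ [3, 1, 5, 4, 9, 7, 10, 8, 11]
j stops at 5 (7), i stops at 4 (9); swap ⇒ [3, 1, 5, 4, 7, 9, 10, 8, 11]
j stops at 4, i stops at 5; i≥j ⇒ return 4. data=[3, 1, 5, 4, 7, 9, 10, 8, 11]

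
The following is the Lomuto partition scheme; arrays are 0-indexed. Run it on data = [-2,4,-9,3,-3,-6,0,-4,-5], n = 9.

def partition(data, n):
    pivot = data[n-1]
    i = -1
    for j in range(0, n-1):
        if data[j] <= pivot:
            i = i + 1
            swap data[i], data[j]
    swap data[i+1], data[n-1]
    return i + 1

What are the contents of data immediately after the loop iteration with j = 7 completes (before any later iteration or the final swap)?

[-9,-6,-2,3,-3,4,0,-4,-5]

pivot = data[8] = -5; i = -1
j=0: data[0]=-2 > -5 → no swap
j=1: data[1]=4 > -5 → no swap
j=2: data[2]=-9 ≤ -5 → i=0, swap data[0],data[2] → [-9,4,-2,3,-3,-6,0,-4,-5]
j=3: data[3]=3 > -5 → no swap
j=4: data[4]=-3 > -5 → no swap
j=5: data[5]=-6 ≤ -5 → i=1, swap data[1],data[5] → [-9,-6,-2,3,-3,4,0,-4,-5]
j=6: data[6]=0 > -5 → no swap
j=7: data[7]=-4 > -5 → no swap
(after j=7) data = [-9,-6,-2,3,-3,4,0,-4,-5]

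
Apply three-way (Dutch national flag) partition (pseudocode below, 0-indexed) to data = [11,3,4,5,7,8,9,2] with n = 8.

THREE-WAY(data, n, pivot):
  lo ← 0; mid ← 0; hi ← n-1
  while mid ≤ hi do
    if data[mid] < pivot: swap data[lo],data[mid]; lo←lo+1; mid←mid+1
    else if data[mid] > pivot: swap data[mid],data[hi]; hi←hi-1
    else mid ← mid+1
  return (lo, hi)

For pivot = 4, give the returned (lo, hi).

lo=0 mid=0 hi=7
11>4: swap(0,7), hi=6 ⇒ [2,3,4,5,7,8,9,11]
2<4: swap(0,0), lo=1 mid=1 ⇒ [2,3,4,5,7,8,9,11]
3<4: swap(1,1), lo=2 mid=2 ⇒ [2,3,4,5,7,8,9,11]
4=4: mid=3
5>4: swap(3,6), hi=5 ⇒ [2,3,4,9,7,8,5,11]
9>4: swap(3,5), hi=4 ⇒ [2,3,4,8,7,9,5,11]
8>4: swap(3,4), hi=3 ⇒ [2,3,4,7,8,9,5,11]
7>4: swap(3,3), hi=2 ⇒ [2,3,4,7,8,9,5,11]
done. lo=2 hi=2; data=[2,3,4,7,8,9,5,11]

(2, 2)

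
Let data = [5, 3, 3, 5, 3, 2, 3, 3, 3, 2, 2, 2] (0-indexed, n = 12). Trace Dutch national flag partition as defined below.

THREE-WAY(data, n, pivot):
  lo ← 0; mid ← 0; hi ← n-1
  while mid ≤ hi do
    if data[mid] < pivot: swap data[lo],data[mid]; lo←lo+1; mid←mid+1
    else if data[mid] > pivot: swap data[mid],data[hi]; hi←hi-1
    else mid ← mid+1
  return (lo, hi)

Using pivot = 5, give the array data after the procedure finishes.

[3, 3, 3, 2, 3, 3, 3, 2, 2, 2, 5, 5]

lo=0 mid=0 hi=11
5=5: mid=1
3<5: swap(0,1), lo=1 mid=2 ⇒ [3, 5, 3, 5, 3, 2, 3, 3, 3, 2, 2, 2]
3<5: swap(1,2), lo=2 mid=3 ⇒ [3, 3, 5, 5, 3, 2, 3, 3, 3, 2, 2, 2]
5=5: mid=4
3<5: swap(2,4), lo=3 mid=5 ⇒ [3, 3, 3, 5, 5, 2, 3, 3, 3, 2, 2, 2]
2<5: swap(3,5), lo=4 mid=6 ⇒ [3, 3, 3, 2, 5, 5, 3, 3, 3, 2, 2, 2]
3<5: swap(4,6), lo=5 mid=7 ⇒ [3, 3, 3, 2, 3, 5, 5, 3, 3, 2, 2, 2]
3<5: swap(5,7), lo=6 mid=8 ⇒ [3, 3, 3, 2, 3, 3, 5, 5, 3, 2, 2, 2]
3<5: swap(6,8), lo=7 mid=9 ⇒ [3, 3, 3, 2, 3, 3, 3, 5, 5, 2, 2, 2]
2<5: swap(7,9), lo=8 mid=10 ⇒ [3, 3, 3, 2, 3, 3, 3, 2, 5, 5, 2, 2]
2<5: swap(8,10), lo=9 mid=11 ⇒ [3, 3, 3, 2, 3, 3, 3, 2, 2, 5, 5, 2]
2<5: swap(9,11), lo=10 mid=12 ⇒ [3, 3, 3, 2, 3, 3, 3, 2, 2, 2, 5, 5]
done. lo=10 hi=11; data=[3, 3, 3, 2, 3, 3, 3, 2, 2, 2, 5, 5]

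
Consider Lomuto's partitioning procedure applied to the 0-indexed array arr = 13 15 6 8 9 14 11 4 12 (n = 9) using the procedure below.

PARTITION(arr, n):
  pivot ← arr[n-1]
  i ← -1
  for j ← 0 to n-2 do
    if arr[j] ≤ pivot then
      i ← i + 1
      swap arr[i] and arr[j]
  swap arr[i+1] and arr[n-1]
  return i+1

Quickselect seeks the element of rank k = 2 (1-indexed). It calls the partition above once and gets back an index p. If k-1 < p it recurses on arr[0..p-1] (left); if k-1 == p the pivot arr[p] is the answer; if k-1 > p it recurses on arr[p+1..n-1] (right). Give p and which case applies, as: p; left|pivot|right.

pivot=12, i=-1
j=0: 13>12, skip
j=1: 15>12, skip
j=2: 6≤12, i=0, swap(0,2) ⇒ 6 15 13 8 9 14 11 4 12
j=3: 8≤12, i=1, swap(1,3) ⇒ 6 8 13 15 9 14 11 4 12
j=4: 9≤12, i=2, swap(2,4) ⇒ 6 8 9 15 13 14 11 4 12
j=5: 14>12, skip
j=6: 11≤12, i=3, swap(3,6) ⇒ 6 8 9 11 13 14 15 4 12
j=7: 4≤12, i=4, swap(4,7) ⇒ 6 8 9 11 4 14 15 13 12
swap(5,8) ⇒ 6 8 9 11 4 12 15 13 14; return 5
p = 5; k-1 = 1 < 5 ⇒ left

5; left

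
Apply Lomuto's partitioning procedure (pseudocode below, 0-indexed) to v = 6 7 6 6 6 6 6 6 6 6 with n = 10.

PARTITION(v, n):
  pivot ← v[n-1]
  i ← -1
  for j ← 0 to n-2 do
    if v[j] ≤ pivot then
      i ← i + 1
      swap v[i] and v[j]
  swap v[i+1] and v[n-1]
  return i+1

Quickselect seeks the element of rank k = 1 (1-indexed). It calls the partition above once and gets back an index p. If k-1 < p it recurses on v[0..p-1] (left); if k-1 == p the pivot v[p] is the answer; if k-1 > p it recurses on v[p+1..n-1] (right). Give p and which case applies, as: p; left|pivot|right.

pivot=6, i=-1
j=0: 6≤6, i=0, swap(0,0) ⇒ 6 7 6 6 6 6 6 6 6 6
j=1: 7>6, skip
j=2: 6≤6, i=1, swap(1,2) ⇒ 6 6 7 6 6 6 6 6 6 6
j=3: 6≤6, i=2, swap(2,3) ⇒ 6 6 6 7 6 6 6 6 6 6
j=4: 6≤6, i=3, swap(3,4) ⇒ 6 6 6 6 7 6 6 6 6 6
j=5: 6≤6, i=4, swap(4,5) ⇒ 6 6 6 6 6 7 6 6 6 6
j=6: 6≤6, i=5, swap(5,6) ⇒ 6 6 6 6 6 6 7 6 6 6
j=7: 6≤6, i=6, swap(6,7) ⇒ 6 6 6 6 6 6 6 7 6 6
j=8: 6≤6, i=7, swap(7,8) ⇒ 6 6 6 6 6 6 6 6 7 6
swap(8,9) ⇒ 6 6 6 6 6 6 6 6 6 7; return 8
p = 8; k-1 = 0 < 8 ⇒ left

8; left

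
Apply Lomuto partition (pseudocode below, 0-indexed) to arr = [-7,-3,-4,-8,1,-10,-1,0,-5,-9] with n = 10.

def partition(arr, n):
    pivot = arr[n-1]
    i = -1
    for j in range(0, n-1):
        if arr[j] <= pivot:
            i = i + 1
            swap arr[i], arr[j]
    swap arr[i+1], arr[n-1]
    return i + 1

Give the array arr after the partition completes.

pivot=-9, i=-1
j=0: -7>-9, skip
j=1: -3>-9, skip
j=2: -4>-9, skip
j=3: -8>-9, skip
j=4: 1>-9, skip
j=5: -10≤-9, i=0, swap(0,5) ⇒ [-10,-3,-4,-8,1,-7,-1,0,-5,-9]
j=6: -1>-9, skip
j=7: 0>-9, skip
j=8: -5>-9, skip
swap(1,9) ⇒ [-10,-9,-4,-8,1,-7,-1,0,-5,-3]; return 1

[-10,-9,-4,-8,1,-7,-1,0,-5,-3]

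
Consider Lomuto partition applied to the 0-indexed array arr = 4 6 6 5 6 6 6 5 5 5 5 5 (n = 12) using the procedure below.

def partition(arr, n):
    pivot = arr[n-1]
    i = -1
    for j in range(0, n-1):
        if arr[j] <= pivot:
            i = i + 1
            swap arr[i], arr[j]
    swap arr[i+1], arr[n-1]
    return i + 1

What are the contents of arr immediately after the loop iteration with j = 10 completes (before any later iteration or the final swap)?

pivot = arr[11] = 5; i = -1
j=0: arr[0]=4 ≤ 5 → i=0, swap arr[0],arr[0] (no change) → 4 6 6 5 6 6 6 5 5 5 5 5
j=1: arr[1]=6 > 5 → no swap
j=2: arr[2]=6 > 5 → no swap
j=3: arr[3]=5 ≤ 5 → i=1, swap arr[1],arr[3] → 4 5 6 6 6 6 6 5 5 5 5 5
j=4: arr[4]=6 > 5 → no swap
j=5: arr[5]=6 > 5 → no swap
j=6: arr[6]=6 > 5 → no swap
j=7: arr[7]=5 ≤ 5 → i=2, swap arr[2],arr[7] → 4 5 5 6 6 6 6 6 5 5 5 5
j=8: arr[8]=5 ≤ 5 → i=3, swap arr[3],arr[8] → 4 5 5 5 6 6 6 6 6 5 5 5
j=9: arr[9]=5 ≤ 5 → i=4, swap arr[4],arr[9] → 4 5 5 5 5 6 6 6 6 6 5 5
j=10: arr[10]=5 ≤ 5 → i=5, swap arr[5],arr[10] → 4 5 5 5 5 5 6 6 6 6 6 5
(after j=10) arr = 4 5 5 5 5 5 6 6 6 6 6 5

4 5 5 5 5 5 6 6 6 6 6 5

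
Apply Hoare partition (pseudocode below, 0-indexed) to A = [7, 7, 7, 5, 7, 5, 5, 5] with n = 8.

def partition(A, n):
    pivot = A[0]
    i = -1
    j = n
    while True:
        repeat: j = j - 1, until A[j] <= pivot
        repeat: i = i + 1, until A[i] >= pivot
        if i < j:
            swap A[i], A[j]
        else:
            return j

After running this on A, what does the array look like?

pivot = A[0] = 7; i = -1, j = 8
j→7 (A[7]=5≤7), i→0 (A[0]=7≥7); i<j, swap → [5, 7, 7, 5, 7, 5, 5, 7]
j→6 (A[6]=5≤7), i→1 (A[1]=7≥7); i<j, swap → [5, 5, 7, 5, 7, 5, 7, 7]
j→5 (A[5]=5≤7), i→2 (A[2]=7≥7); i<j, swap → [5, 5, 5, 5, 7, 7, 7, 7]
j→4, i→4; i≥j, return j=4. A = [5, 5, 5, 5, 7, 7, 7, 7]

[5, 5, 5, 5, 7, 7, 7, 7]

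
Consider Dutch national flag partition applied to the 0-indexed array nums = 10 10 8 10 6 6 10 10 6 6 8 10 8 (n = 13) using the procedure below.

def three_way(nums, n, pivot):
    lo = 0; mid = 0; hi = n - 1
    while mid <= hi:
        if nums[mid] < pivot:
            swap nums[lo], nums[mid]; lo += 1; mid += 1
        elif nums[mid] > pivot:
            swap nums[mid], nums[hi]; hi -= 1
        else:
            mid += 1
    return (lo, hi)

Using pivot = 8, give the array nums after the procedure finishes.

pivot = 8; lo=0, mid=0, hi=12
nums[mid]=10>8: swap nums[0],nums[12]; hi=11 → 8 10 8 10 6 6 10 10 6 6 8 10 10
nums[mid]=8=8: mid=1
nums[mid]=10>8: swap nums[1],nums[11]; hi=10 → 8 10 8 10 6 6 10 10 6 6 8 10 10
nums[mid]=10>8: swap nums[1],nums[10]; hi=9 → 8 8 8 10 6 6 10 10 6 6 10 10 10
nums[mid]=8=8: mid=2
nums[mid]=8=8: mid=3
nums[mid]=10>8: swap nums[3],nums[9]; hi=8 → 8 8 8 6 6 6 10 10 6 10 10 10 10
nums[mid]=6<8: swap nums[0],nums[3]; lo=1,mid=4 → 6 8 8 8 6 6 10 10 6 10 10 10 10
nums[mid]=6<8: swap nums[1],nums[4]; lo=2,mid=5 → 6 6 8 8 8 6 10 10 6 10 10 10 10
nums[mid]=6<8: swap nums[2],nums[5]; lo=3,mid=6 → 6 6 6 8 8 8 10 10 6 10 10 10 10
nums[mid]=10>8: swap nums[6],nums[8]; hi=7 → 6 6 6 8 8 8 6 10 10 10 10 10 10
nums[mid]=6<8: swap nums[3],nums[6]; lo=4,mid=7 → 6 6 6 6 8 8 8 10 10 10 10 10 10
nums[mid]=10>8: swap nums[7],nums[7]; hi=6 → 6 6 6 6 8 8 8 10 10 10 10 10 10
end: lo=4, hi=6; nums = 6 6 6 6 8 8 8 10 10 10 10 10 10

6 6 6 6 8 8 8 10 10 10 10 10 10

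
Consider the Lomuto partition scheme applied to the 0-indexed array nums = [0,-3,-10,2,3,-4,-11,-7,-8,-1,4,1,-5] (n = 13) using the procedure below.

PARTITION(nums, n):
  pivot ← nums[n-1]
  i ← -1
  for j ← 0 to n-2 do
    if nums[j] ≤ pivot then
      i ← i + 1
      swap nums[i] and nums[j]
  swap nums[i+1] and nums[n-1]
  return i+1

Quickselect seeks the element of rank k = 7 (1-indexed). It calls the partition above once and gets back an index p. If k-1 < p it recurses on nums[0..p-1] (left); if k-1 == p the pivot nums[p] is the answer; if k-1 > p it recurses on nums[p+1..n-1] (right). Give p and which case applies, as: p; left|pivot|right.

pivot = nums[12] = -5; i = -1
j=0: nums[0]=0 > -5 → no swap
j=1: nums[1]=-3 > -5 → no swap
j=2: nums[2]=-10 ≤ -5 → i=0, swap nums[0],nums[2] → [-10,-3,0,2,3,-4,-11,-7,-8,-1,4,1,-5]
j=3: nums[3]=2 > -5 → no swap
j=4: nums[4]=3 > -5 → no swap
j=5: nums[5]=-4 > -5 → no swap
j=6: nums[6]=-11 ≤ -5 → i=1, swap nums[1],nums[6] → [-10,-11,0,2,3,-4,-3,-7,-8,-1,4,1,-5]
j=7: nums[7]=-7 ≤ -5 → i=2, swap nums[2],nums[7] → [-10,-11,-7,2,3,-4,-3,0,-8,-1,4,1,-5]
j=8: nums[8]=-8 ≤ -5 → i=3, swap nums[3],nums[8] → [-10,-11,-7,-8,3,-4,-3,0,2,-1,4,1,-5]
j=9: nums[9]=-1 > -5 → no swap
j=10: nums[10]=4 > -5 → no swap
j=11: nums[11]=1 > -5 → no swap
final swap nums[4],nums[12] → [-10,-11,-7,-8,-5,-4,-3,0,2,-1,4,1,3]; return 4
p = 4; k-1 = 6 > 4 ⇒ right

4; right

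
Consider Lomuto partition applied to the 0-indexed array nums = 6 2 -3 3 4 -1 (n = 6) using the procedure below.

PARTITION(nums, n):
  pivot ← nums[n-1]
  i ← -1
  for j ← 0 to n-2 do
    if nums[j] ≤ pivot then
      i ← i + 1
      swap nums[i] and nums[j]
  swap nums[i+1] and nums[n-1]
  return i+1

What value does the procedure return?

1

pivot = nums[5] = -1; i = -1
j=0: nums[0]=6 > -1 → no swap
j=1: nums[1]=2 > -1 → no swap
j=2: nums[2]=-3 ≤ -1 → i=0, swap nums[0],nums[2] → -3 2 6 3 4 -1
j=3: nums[3]=3 > -1 → no swap
j=4: nums[4]=4 > -1 → no swap
final swap nums[1],nums[5] → -3 -1 6 3 4 2; return 1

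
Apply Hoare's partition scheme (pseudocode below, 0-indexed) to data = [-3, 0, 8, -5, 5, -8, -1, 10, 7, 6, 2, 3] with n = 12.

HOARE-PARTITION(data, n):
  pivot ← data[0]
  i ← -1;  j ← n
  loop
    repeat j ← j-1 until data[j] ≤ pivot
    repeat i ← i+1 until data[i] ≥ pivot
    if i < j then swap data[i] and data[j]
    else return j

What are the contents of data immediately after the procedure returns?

pivot = data[0] = -3; i = -1, j = 12
j→5 (data[5]=-8≤-3), i→0 (data[0]=-3≥-3); i<j, swap → [-8, 0, 8, -5, 5, -3, -1, 10, 7, 6, 2, 3]
j→3 (data[3]=-5≤-3), i→1 (data[1]=0≥-3); i<j, swap → [-8, -5, 8, 0, 5, -3, -1, 10, 7, 6, 2, 3]
j→1, i→2; i≥j, return j=1. data = [-8, -5, 8, 0, 5, -3, -1, 10, 7, 6, 2, 3]

[-8, -5, 8, 0, 5, -3, -1, 10, 7, 6, 2, 3]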